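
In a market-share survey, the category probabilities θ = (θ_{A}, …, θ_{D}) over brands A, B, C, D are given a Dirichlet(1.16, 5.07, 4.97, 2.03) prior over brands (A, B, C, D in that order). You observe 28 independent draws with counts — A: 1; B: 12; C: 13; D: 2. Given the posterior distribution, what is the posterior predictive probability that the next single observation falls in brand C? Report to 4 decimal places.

The Dirichlet prior is conjugate to the Multinomial likelihood: each posterior αⱼ = prior αⱼ + observed count nⱼ.
Posterior concentration: (2.16, 17.07, 17.97, 4.03), total = 41.23.
P(next = C | data) = α_{C}/Σα = 0.4358.

0.4358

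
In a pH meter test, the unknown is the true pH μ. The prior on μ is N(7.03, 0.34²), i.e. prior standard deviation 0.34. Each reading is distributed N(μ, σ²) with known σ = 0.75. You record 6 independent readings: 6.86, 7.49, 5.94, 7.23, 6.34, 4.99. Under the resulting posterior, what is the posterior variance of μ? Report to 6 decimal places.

For Normal data with known variance σ², a Normal(μ₀, σ₀²) prior on μ is conjugate. Posterior precision = 1/σ₀² + n/σ²; posterior mean is the precision-weighted average of μ₀ and x̄.
σ₀² = 0.34² = 0.1156, σ² = 0.75² = 0.5625; σ² + n·σ₀² = 0.5625 + 6·0.1156 = 1.2561.
Posterior precision = 1/σ₀² + n/σ² = 1/0.1156 + 6/0.5625 = (σ² + n·σ₀²)/(σ₀²σ²) = 1.2561/(0.1156·0.5625); posterior variance σₙ² = σ₀²σ²/(σ² + n·σ₀²) = 0.1156·0.5625/1.2561 = 0.051767.

0.051767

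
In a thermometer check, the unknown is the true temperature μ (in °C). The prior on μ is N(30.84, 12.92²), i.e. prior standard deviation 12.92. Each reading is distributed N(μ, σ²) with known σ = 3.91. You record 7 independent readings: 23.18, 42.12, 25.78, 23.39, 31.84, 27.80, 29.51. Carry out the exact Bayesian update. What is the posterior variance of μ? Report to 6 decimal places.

For Normal data with known variance σ², a Normal(μ₀, σ₀²) prior on μ is conjugate. Posterior precision = 1/σ₀² + n/σ²; posterior mean is the precision-weighted average of μ₀ and x̄.
σ₀² = 12.92² = 166.9264, σ² = 3.91² = 15.2881; σ² + n·σ₀² = 15.2881 + 7·166.9264 = 1183.7729.
Posterior precision = 1/σ₀² + n/σ² = 1/166.9264 + 7/15.2881 = (σ² + n·σ₀²)/(σ₀²σ²) = 1183.7729/(166.9264·15.2881); posterior variance σₙ² = σ₀²σ²/(σ² + n·σ₀²) = 166.9264·15.2881/1183.7729 = 2.155808.

2.155808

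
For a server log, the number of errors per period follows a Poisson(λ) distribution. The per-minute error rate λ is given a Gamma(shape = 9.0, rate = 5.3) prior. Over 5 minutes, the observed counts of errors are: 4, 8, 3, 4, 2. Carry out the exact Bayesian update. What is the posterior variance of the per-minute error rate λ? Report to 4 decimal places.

With a Gamma(shape α, rate β) prior, the Poisson likelihood is conjugate: the posterior is Gamma(α + ΣXᵢ, β + n).
Sum of counts S = 21 over n = 5 minutes.
Posterior: Gamma(α+S, β+n) = Gamma(9.0+21, 5.3+5) = Gamma(30.0, 10.3).
Var = α/β² = 30.0/10.3² = 0.2828.

0.2828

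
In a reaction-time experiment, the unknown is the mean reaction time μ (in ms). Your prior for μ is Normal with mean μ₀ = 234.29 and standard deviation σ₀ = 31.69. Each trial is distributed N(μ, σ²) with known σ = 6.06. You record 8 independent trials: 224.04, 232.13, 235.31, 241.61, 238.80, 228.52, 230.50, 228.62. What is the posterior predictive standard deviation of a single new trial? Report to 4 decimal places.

6.4260

For Normal data with known variance σ², a Normal(μ₀, σ₀²) prior on μ is conjugate. Posterior precision = 1/σ₀² + n/σ²; posterior mean is the precision-weighted average of μ₀ and x̄.
σ₀² = 31.69² = 1004.2561, σ² = 6.06² = 36.7236; σ² + n·σ₀² = 36.7236 + 8·1004.2561 = 8070.7724.
Posterior precision = 1/σ₀² + n/σ² = 1/1004.2561 + 8/36.7236 = (σ² + n·σ₀²)/(σ₀²σ²) = 8070.7724/(1004.2561·36.7236); posterior variance σₙ² = σ₀²σ²/(σ² + n·σ₀²) = 1004.2561·36.7236/8070.7724 = 4.569563.
Predictive variance for one new observation = σₙ² + σ² = 1004.2561·36.7236/8070.7724 + 36.7236 = σ²·(σ₀² + 8070.7724)/8070.7724 = 36.7236·9075.0285/8070.7724 = 41.293163; SD = √(36.7236·9075.0285/8070.7724) = 6.4260.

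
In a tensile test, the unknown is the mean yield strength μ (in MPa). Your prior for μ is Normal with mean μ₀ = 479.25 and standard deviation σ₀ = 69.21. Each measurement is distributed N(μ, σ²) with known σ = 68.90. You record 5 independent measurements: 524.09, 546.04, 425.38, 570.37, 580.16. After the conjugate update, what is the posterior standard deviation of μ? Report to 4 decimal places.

28.1493

For Normal data with known variance σ², a Normal(μ₀, σ₀²) prior on μ is conjugate. Posterior precision = 1/σ₀² + n/σ²; posterior mean is the precision-weighted average of μ₀ and x̄.
σ₀² = 69.21² = 4790.0241, σ² = 68.90² = 4747.21; σ² + n·σ₀² = 4747.21 + 5·4790.0241 = 28697.3305.
Posterior precision = 1/σ₀² + n/σ² = 1/4790.0241 + 5/4747.21 = (σ² + n·σ₀²)/(σ₀²σ²) = 28697.3305/(4790.0241·4747.21); posterior variance σₙ² = σ₀²σ²/(σ² + n·σ₀²) = 4790.0241·4747.21/28697.3305 = 792.382076.
Posterior SD = √σₙ² = √(4790.0241·4747.21/28697.3305) = 28.1493.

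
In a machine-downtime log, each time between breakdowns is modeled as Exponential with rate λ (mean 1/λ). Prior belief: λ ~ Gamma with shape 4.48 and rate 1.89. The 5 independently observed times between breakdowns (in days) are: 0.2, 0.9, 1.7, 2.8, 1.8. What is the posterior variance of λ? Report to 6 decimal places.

0.109844

With a Gamma(shape α, rate β) prior on the exponential rate λ, the posterior after n observations with total T = Σxᵢ is Gamma(α+n, β+T).
Sum of observations T = 7.4 days; n = 5.
Posterior: Gamma(4.48+5, 1.89+7.4) = Gamma(9.48, 9.29).
Var = α/β² = 0.109844.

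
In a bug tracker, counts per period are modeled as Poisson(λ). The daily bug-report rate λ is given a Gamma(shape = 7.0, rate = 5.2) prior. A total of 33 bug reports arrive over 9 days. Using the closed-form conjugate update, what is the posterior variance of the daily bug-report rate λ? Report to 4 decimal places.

With a Gamma(shape α, rate β) prior, the Poisson likelihood is conjugate: the posterior is Gamma(α + ΣXᵢ, β + n).
Posterior: Gamma(α+S, β+n) = Gamma(7.0+33, 5.2+9) = Gamma(40.0, 14.2).
Var = α/β² = 40.0/14.2² = 0.1984.

0.1984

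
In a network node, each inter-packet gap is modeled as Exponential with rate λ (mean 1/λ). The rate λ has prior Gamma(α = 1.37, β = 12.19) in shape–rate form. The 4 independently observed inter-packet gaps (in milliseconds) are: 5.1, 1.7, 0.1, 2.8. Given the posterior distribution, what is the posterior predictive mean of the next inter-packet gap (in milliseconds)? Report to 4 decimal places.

With a Gamma(shape α, rate β) prior on the exponential rate λ, the posterior after n observations with total T = Σxᵢ is Gamma(α+n, β+T).
Sum of observations T = 9.7 milliseconds; n = 4.
Posterior: Gamma(1.37+4, 12.19+9.7) = Gamma(5.37, 21.89).
The predictive distribution for the next observation is Lomax; its mean is β/(α−1) = 21.89/4.37 = 5.0092.

5.0092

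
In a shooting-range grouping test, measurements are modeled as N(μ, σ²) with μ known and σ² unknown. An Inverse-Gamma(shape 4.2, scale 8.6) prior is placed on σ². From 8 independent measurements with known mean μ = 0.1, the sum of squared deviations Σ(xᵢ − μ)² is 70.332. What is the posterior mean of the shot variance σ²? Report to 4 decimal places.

With known mean μ and an Inverse-Gamma(α, β) prior on σ², the Normal likelihood is conjugate: posterior is Inv-Gamma(α + n/2, β + Σ(xᵢ−μ)²/2).
Posterior: Inv-Gamma(4.2 + 8/2, 8.6 + 70.332/2) = Inv-Gamma(8.20, 43.7660).
E[σ²|data] = β/(α−1) = 43.7660/7.20 = 6.0786.

6.0786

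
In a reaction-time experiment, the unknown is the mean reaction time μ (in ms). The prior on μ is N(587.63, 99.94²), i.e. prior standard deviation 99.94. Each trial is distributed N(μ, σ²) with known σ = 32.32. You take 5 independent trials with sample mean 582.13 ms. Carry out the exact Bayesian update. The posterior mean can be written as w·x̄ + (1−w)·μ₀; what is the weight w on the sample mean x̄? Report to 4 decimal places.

0.9795

For Normal data with known variance σ², a Normal(μ₀, σ₀²) prior on μ is conjugate. Posterior precision = 1/σ₀² + n/σ²; posterior mean is the precision-weighted average of μ₀ and x̄.
σ₀² = 99.94² = 9988.0036, σ² = 32.32² = 1044.5824. Prior precision 1/σ₀² = 1/9988.0036; data precision n/σ² = 5/1044.5824.
w = (n/σ²)/(1/σ₀² + n/σ²) = n·σ₀²/(σ² + n·σ₀²) = 5·9988.0036/(1044.5824 + 5·9988.0036) = 49940.018/50984.6004 = 0.9795.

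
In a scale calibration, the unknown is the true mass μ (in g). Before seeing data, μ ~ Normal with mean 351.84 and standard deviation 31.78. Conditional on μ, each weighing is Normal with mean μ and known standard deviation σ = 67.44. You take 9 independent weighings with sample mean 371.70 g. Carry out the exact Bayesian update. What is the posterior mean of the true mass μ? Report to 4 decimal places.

365.0768

For Normal data with known variance σ², a Normal(μ₀, σ₀²) prior on μ is conjugate. Posterior precision = 1/σ₀² + n/σ²; posterior mean is the precision-weighted average of μ₀ and x̄.
n·x̄ = 9·371.70 = 3345.3.
σ₀² = 31.78² = 1009.9684, σ² = 67.44² = 4548.1536; σ² + n·σ₀² = 4548.1536 + 9·1009.9684 = 13637.8692.
Posterior mean = (μ₀/σ₀² + n·x̄/σ²)/(1/σ₀² + n/σ²) = (σ²·μ₀ + σ₀²·n·x̄)/(σ² + n·σ₀²) = (4548.1536·351.84 + 1009.9684·3345.3)/13637.8692 = 4978869.651144/13637.8692 = 365.0768.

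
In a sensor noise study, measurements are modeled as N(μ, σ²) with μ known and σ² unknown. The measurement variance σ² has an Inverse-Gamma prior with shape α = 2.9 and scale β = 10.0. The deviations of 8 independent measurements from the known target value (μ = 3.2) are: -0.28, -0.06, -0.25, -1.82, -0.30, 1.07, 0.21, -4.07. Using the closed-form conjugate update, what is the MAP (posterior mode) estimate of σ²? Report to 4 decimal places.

2.6140

With known mean μ and an Inverse-Gamma(α, β) prior on σ², the Normal likelihood is conjugate: posterior is Inv-Gamma(α + n/2, β + Σ(xᵢ−μ)²/2).
Σ(xᵢ−μ)² = (-0.28)² + (-0.06)² + (-0.25)² + (-1.82)² + (-0.30)² + (1.07)² + (0.21)² + (-4.07)² = 21.3008.
Posterior: Inv-Gamma(2.9 + 8/2, 10.0 + 21.3008/2) = Inv-Gamma(6.90, 20.65040).
Mode = β/(α+1) = 20.65040/7.90 = 2.6140.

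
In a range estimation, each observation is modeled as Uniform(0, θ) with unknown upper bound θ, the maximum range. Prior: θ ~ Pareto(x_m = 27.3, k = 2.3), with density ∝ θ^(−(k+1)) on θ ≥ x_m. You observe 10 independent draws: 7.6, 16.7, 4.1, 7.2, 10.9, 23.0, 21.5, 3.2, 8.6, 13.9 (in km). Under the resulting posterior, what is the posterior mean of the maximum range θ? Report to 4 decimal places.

A Pareto(scale x_m, shape k) prior on the upper bound θ of Uniform(0, θ) is conjugate: posterior is Pareto(max(x_m, max xᵢ), k + n).
Sample maximum = 23.0; prior scale x_m = 27.3 → posterior scale = max = 27.3.
Posterior shape = 2.3 + 10 = 12.3.
E[θ|data] = k·x_m/(k−1) = 12.3·27.3/11.3 = 29.7159.

29.7159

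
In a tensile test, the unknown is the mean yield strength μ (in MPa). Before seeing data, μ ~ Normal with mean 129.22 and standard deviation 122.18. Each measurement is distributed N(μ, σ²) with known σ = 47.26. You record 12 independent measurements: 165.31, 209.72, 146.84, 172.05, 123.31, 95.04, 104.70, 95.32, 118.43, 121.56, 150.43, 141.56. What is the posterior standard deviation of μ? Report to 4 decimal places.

13.5585

For Normal data with known variance σ², a Normal(μ₀, σ₀²) prior on μ is conjugate. Posterior precision = 1/σ₀² + n/σ²; posterior mean is the precision-weighted average of μ₀ and x̄.
σ₀² = 122.18² = 14927.9524, σ² = 47.26² = 2233.5076; σ² + n·σ₀² = 2233.5076 + 12·14927.9524 = 181368.9364.
Posterior precision = 1/σ₀² + n/σ² = 1/14927.9524 + 12/2233.5076 = (σ² + n·σ₀²)/(σ₀²σ²) = 181368.9364/(14927.9524·2233.5076); posterior variance σₙ² = σ₀²σ²/(σ² + n·σ₀²) = 14927.9524·2233.5076/181368.9364 = 183.833548.
Posterior SD = √σₙ² = √(14927.9524·2233.5076/181368.9364) = 13.5585.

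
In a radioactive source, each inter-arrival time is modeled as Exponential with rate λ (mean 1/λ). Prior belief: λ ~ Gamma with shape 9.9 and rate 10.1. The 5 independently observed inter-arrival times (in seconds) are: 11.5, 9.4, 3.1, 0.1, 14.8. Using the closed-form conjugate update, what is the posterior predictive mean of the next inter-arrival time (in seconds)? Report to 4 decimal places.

3.5252

With a Gamma(shape α, rate β) prior on the exponential rate λ, the posterior after n observations with total T = Σxᵢ is Gamma(α+n, β+T).
Sum of observations T = 38.9 seconds; n = 5.
Posterior: Gamma(9.9+5, 10.1+38.9) = Gamma(14.9, 49.0).
The predictive distribution for the next observation is Lomax; its mean is β/(α−1) = 49.0/13.9 = 3.5252.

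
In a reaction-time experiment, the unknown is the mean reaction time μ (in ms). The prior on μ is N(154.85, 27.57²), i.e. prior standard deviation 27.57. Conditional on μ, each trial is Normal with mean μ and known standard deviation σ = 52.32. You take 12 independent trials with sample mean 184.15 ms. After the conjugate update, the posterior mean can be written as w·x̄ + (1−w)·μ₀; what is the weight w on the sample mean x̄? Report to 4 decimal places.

0.7692

For Normal data with known variance σ², a Normal(μ₀, σ₀²) prior on μ is conjugate. Posterior precision = 1/σ₀² + n/σ²; posterior mean is the precision-weighted average of μ₀ and x̄.
σ₀² = 27.57² = 760.1049, σ² = 52.32² = 2737.3824. Prior precision 1/σ₀² = 1/760.1049; data precision n/σ² = 12/2737.3824.
w = (n/σ²)/(1/σ₀² + n/σ²) = n·σ₀²/(σ² + n·σ₀²) = 12·760.1049/(2737.3824 + 12·760.1049) = 9121.2588/11858.6412 = 0.7692.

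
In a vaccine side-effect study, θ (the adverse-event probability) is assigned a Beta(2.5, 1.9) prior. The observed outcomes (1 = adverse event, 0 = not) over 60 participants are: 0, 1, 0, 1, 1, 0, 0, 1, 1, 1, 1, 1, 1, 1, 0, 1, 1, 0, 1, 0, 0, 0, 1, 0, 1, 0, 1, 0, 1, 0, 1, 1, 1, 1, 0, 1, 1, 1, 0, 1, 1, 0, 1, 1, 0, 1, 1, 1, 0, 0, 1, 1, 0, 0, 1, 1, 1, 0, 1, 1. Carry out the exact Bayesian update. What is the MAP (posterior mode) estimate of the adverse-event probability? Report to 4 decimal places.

The Beta prior is conjugate to a Binomial/Bernoulli likelihood; the update adds successes to α and failures to β.
Posterior: Beta(α+k, β+n−k) = Beta(2.5+38, 1.9+22) = Beta(40.5, 23.9).
Mode of Beta(a,b) for a,b>1 is (a−1)/(a+b−2) = 39.5/62.4 = 0.6330.

0.6330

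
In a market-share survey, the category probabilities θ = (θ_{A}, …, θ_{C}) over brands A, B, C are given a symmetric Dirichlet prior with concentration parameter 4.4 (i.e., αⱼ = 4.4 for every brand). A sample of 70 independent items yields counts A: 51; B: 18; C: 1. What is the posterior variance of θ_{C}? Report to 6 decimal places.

The Dirichlet prior is conjugate to the Multinomial likelihood: each posterior αⱼ = prior αⱼ + observed count nⱼ.
Posterior concentration: (55.4, 22.4, 5.4), total = 83.2.
Var[θ_j] = α_j(Σα−α_j)/((Σα)²(Σα+1)) = 5.4·77.8/(83.2²·84.2) = 0.000721.

0.000721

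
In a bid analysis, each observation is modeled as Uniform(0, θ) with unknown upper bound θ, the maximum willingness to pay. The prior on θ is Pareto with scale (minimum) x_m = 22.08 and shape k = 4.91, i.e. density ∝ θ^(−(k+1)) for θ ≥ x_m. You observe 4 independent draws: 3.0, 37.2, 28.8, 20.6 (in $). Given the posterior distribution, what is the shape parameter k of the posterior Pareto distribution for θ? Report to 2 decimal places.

A Pareto(scale x_m, shape k) prior on the upper bound θ of Uniform(0, θ) is conjugate: posterior is Pareto(max(x_m, max xᵢ), k + n).
Sample maximum = 37.2; prior scale x_m = 22.08 → posterior scale = max = 37.20.
Posterior shape = 4.91 + 4 = 8.91.
Posterior shape k = 8.91.

8.91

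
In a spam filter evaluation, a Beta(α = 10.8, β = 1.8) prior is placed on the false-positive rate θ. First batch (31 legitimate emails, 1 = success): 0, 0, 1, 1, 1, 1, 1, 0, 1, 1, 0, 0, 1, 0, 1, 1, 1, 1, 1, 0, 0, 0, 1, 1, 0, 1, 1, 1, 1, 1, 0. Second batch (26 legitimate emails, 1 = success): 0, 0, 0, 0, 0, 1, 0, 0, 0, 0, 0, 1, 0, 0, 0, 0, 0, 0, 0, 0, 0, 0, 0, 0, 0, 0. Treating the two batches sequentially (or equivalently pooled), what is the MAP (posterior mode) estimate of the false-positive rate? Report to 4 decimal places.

0.4704

The Beta prior is conjugate to a Binomial/Bernoulli likelihood; the update adds successes to α and failures to β.
After batch 1: Beta(10.8+20, 1.8+11) = Beta(30.8, 12.8).
After batch 2: Beta(30.8+2, 12.8+24) = Beta(32.8, 36.8).
Mode of Beta(a,b) for a,b>1 is (a−1)/(a+b−2) = 31.8/67.6 = 0.4704.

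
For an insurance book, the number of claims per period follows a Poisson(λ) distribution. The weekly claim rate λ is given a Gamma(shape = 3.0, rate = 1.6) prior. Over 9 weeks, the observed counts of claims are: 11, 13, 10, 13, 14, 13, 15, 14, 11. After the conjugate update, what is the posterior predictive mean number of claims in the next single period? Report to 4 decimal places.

With a Gamma(shape α, rate β) prior, the Poisson likelihood is conjugate: the posterior is Gamma(α + ΣXᵢ, β + n).
Sum of counts S = 114 over n = 9 weeks.
Posterior: Gamma(α+S, β+n) = Gamma(3.0+114, 1.6+9) = Gamma(117.0, 10.6).
The predictive distribution for one future period is NegBinom with mean α/β = 11.0377.

11.0377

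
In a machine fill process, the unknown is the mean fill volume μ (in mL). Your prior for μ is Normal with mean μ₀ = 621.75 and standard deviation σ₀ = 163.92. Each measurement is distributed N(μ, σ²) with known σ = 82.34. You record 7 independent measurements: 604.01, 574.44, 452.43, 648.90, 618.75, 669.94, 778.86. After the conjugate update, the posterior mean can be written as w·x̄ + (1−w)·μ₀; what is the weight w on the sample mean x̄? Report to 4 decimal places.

0.9652

For Normal data with known variance σ², a Normal(μ₀, σ₀²) prior on μ is conjugate. Posterior precision = 1/σ₀² + n/σ²; posterior mean is the precision-weighted average of μ₀ and x̄.
σ₀² = 163.92² = 26869.7664, σ² = 82.34² = 6779.8756. Prior precision 1/σ₀² = 1/26869.7664; data precision n/σ² = 7/6779.8756.
w = (n/σ²)/(1/σ₀² + n/σ²) = n·σ₀²/(σ² + n·σ₀²) = 7·26869.7664/(6779.8756 + 7·26869.7664) = 188088.3648/194868.2404 = 0.9652.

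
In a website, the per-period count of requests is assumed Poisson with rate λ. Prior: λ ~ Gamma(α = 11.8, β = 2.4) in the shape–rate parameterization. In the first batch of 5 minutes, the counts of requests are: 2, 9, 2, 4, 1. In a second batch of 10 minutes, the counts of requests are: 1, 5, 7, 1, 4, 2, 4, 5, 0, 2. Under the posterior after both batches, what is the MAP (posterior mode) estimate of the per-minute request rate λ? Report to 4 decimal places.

With a Gamma(shape α, rate β) prior, the Poisson likelihood is conjugate: the posterior is Gamma(α + ΣXᵢ, β + n).
Batch 1: sum of counts S = 18 over n = 5 minutes.
After batch 1: Gamma(α+S, β+n) = Gamma(11.8+18, 2.4+5) = Gamma(29.8, 7.4).
Batch 2: sum of counts S = 31 over n = 10 minutes.
After batch 2: Gamma(α+S, β+n) = Gamma(29.8+31, 7.4+10) = Gamma(60.8, 17.4).
Mode of Gamma(α,β) for α≥1 is (α−1)/β = 59.8/17.4 = 3.4368.

3.4368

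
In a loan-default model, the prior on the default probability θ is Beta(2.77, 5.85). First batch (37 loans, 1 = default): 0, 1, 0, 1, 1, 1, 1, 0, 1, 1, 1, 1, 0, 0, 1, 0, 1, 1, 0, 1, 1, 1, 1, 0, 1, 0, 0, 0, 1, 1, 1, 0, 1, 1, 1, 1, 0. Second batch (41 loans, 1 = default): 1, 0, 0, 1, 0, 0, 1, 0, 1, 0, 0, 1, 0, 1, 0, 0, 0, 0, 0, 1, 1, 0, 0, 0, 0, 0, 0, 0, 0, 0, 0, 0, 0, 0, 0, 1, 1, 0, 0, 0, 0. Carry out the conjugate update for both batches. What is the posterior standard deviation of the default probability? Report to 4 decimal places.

0.0528

The Beta prior is conjugate to a Binomial/Bernoulli likelihood; the update adds successes to α and failures to β.
After batch 1: Beta(2.77+24, 5.85+13) = Beta(26.77, 18.85).
After batch 2: Beta(26.77+10, 18.85+31) = Beta(36.77, 49.85).
Var = αβ/((α+β)²(α+β+1)) = 36.77·49.85/(86.62²·87.62) = 0.00278817; SD = √0.00278817 = 0.0528.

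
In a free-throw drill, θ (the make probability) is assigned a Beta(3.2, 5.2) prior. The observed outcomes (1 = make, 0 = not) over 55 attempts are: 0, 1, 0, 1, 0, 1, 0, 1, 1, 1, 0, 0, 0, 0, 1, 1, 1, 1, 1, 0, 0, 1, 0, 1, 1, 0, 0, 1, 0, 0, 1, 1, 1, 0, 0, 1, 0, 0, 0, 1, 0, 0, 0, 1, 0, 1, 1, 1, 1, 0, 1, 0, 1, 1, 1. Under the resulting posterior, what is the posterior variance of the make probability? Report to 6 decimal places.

0.003881

The Beta prior is conjugate to a Binomial/Bernoulli likelihood; the update adds successes to α and failures to β.
Posterior: Beta(α+k, β+n−k) = Beta(3.2+29, 5.2+26) = Beta(32.2, 31.2).
Var = αβ/((α+β)²(α+β+1)) = 32.2·31.2/(63.4²·64.4) = 0.003881.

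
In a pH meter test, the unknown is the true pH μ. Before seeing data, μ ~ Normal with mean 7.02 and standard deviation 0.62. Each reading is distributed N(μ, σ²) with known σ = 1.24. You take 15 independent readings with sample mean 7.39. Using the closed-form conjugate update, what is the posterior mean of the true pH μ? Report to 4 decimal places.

For Normal data with known variance σ², a Normal(μ₀, σ₀²) prior on μ is conjugate. Posterior precision = 1/σ₀² + n/σ²; posterior mean is the precision-weighted average of μ₀ and x̄.
n·x̄ = 15·7.39 = 110.85.
σ₀² = 0.62² = 0.3844, σ² = 1.24² = 1.5376; σ² + n·σ₀² = 1.5376 + 15·0.3844 = 7.3036.
Posterior mean = (μ₀/σ₀² + n·x̄/σ²)/(1/σ₀² + n/σ²) = (σ²·μ₀ + σ₀²·n·x̄)/(σ² + n·σ₀²) = (1.5376·7.02 + 0.3844·110.85)/7.3036 = 53.404692/7.3036 = 7.3121.

7.3121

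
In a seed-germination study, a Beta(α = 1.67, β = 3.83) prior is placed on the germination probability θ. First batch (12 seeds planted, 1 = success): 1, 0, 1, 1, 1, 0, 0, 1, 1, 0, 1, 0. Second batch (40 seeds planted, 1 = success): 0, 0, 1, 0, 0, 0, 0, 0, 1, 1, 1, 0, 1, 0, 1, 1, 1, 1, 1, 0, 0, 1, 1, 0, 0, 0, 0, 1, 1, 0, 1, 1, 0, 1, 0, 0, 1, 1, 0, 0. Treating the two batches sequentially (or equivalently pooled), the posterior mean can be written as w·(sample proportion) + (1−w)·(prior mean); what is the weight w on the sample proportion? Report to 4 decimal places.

0.9043

The Beta prior is conjugate to a Binomial/Bernoulli likelihood; the update adds successes to α and failures to β.
Total number of seeds planted: n = 12 + 40 = 52.
Posterior mean = (α₀+k)/(α₀+β₀+n) = [n/(α₀+β₀+n)]·(k/n) + [(α₀+β₀)/(α₀+β₀+n)]·α₀/(α₀+β₀), so only n and the prior enter the weight.
The weight on the data is w = n/(α₀+β₀+n) = 52/(1.67+3.83+52) = 52/57.50 = 0.9043.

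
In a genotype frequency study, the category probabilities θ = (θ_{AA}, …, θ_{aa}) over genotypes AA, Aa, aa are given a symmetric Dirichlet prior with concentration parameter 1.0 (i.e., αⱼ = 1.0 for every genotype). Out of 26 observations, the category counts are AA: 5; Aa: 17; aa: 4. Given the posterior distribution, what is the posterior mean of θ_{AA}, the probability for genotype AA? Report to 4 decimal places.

0.2069

The Dirichlet prior is conjugate to the Multinomial likelihood: each posterior αⱼ = prior αⱼ + observed count nⱼ.
Posterior concentration: (6.0, 18.0, 5.0), total = 29.0.
E[θ_{AA}|data] = α_{AA}/Σα = 6.0/29.0 = 0.2069.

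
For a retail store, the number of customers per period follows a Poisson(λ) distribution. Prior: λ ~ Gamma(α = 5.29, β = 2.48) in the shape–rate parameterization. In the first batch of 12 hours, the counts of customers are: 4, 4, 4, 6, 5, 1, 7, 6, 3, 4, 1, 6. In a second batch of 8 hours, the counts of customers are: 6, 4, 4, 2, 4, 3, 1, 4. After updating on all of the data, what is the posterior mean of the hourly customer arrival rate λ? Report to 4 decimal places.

3.7496

With a Gamma(shape α, rate β) prior, the Poisson likelihood is conjugate: the posterior is Gamma(α + ΣXᵢ, β + n).
Batch 1: sum of counts S = 51 over n = 12 hours.
After batch 1: Gamma(α+S, β+n) = Gamma(5.29+51, 2.48+12) = Gamma(56.29, 14.48).
Batch 2: sum of counts S = 28 over n = 8 hours.
After batch 2: Gamma(α+S, β+n) = Gamma(56.29+28, 14.48+8) = Gamma(84.29, 22.48).
Posterior mean = α/β = 84.29/22.48 = 3.7496.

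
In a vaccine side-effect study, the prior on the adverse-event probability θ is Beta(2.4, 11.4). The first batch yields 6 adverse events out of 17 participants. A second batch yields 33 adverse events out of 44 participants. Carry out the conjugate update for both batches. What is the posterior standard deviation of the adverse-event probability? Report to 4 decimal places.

The Beta prior is conjugate to a Binomial/Bernoulli likelihood; the update adds successes to α and failures to β.
After batch 1: Beta(2.4+6, 11.4+11) = Beta(8.4, 22.4).
After batch 2: Beta(8.4+33, 22.4+11) = Beta(41.4, 33.4).
Var = αβ/((α+β)²(α+β+1)) = 41.4·33.4/(74.8²·75.8) = 0.00326043; SD = √0.00326043 = 0.0571.

0.0571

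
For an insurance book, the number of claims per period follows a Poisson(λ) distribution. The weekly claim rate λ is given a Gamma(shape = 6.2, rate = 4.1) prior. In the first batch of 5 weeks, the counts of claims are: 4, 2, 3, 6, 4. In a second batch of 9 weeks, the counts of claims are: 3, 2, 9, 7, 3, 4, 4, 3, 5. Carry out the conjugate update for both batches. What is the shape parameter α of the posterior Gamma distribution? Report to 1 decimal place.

With a Gamma(shape α, rate β) prior, the Poisson likelihood is conjugate: the posterior is Gamma(α + ΣXᵢ, β + n).
Batch 1: sum of counts S = 19 over n = 5 weeks.
After batch 1: Gamma(α+S, β+n) = Gamma(6.2+19, 4.1+5) = Gamma(25.2, 9.1).
Batch 2: sum of counts S = 40 over n = 9 weeks.
After batch 2: Gamma(α+S, β+n) = Gamma(25.2+40, 9.1+9) = Gamma(65.2, 18.1).
Posterior α = 65.2.

65.2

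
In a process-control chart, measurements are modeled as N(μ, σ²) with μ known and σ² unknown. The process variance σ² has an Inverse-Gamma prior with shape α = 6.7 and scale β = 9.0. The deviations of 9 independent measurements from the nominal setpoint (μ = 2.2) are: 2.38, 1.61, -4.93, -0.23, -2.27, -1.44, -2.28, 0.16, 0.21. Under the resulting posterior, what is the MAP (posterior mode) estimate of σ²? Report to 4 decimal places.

2.5864

With known mean μ and an Inverse-Gamma(α, β) prior on σ², the Normal likelihood is conjugate: posterior is Inv-Gamma(α + n/2, β + Σ(xᵢ−μ)²/2).
Σ(xᵢ−μ)² = (2.38)² + (1.61)² + (-4.93)² + (-0.23)² + (-2.27)² + (-1.44)² + (-2.28)² + (0.16)² + (0.21)² = 45.1089.
Posterior: Inv-Gamma(6.7 + 9/2, 9.0 + 45.1089/2) = Inv-Gamma(11.20, 31.55445).
Mode = β/(α+1) = 31.55445/12.20 = 2.5864.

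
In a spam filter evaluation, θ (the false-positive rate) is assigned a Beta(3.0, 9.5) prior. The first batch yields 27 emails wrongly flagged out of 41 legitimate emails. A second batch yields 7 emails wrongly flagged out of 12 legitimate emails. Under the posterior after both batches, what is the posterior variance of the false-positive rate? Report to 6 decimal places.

0.003696

The Beta prior is conjugate to a Binomial/Bernoulli likelihood; the update adds successes to α and failures to β.
After batch 1: Beta(3.0+27, 9.5+14) = Beta(30.0, 23.5).
After batch 2: Beta(30.0+7, 23.5+5) = Beta(37.0, 28.5).
Var = αβ/((α+β)²(α+β+1)) = 37.0·28.5/(65.5²·66.5) = 0.003696.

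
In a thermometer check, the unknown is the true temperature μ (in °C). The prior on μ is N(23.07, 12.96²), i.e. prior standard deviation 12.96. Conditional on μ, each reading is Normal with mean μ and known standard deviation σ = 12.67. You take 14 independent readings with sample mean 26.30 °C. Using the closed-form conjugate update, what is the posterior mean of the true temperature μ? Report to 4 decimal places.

26.0936

For Normal data with known variance σ², a Normal(μ₀, σ₀²) prior on μ is conjugate. Posterior precision = 1/σ₀² + n/σ²; posterior mean is the precision-weighted average of μ₀ and x̄.
n·x̄ = 14·26.30 = 368.2.
σ₀² = 12.96² = 167.9616, σ² = 12.67² = 160.5289; σ² + n·σ₀² = 160.5289 + 14·167.9616 = 2511.9913.
Posterior mean = (μ₀/σ₀² + n·x̄/σ²)/(1/σ₀² + n/σ²) = (σ²·μ₀ + σ₀²·n·x̄)/(σ² + n·σ₀²) = (160.5289·23.07 + 167.9616·368.2)/2511.9913 = 65546.862843/2511.9913 = 26.0936.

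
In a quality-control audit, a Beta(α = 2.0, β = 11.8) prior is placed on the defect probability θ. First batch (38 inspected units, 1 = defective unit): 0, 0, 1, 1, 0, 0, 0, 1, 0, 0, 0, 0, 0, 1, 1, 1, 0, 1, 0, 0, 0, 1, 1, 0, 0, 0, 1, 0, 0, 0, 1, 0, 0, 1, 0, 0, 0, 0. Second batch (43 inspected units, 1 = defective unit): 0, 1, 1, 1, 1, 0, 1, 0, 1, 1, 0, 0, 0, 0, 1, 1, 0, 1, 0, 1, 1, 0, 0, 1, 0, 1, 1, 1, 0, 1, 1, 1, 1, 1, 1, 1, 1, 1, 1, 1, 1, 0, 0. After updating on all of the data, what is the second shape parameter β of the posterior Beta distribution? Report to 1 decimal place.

The Beta prior is conjugate to a Binomial/Bernoulli likelihood; the update adds successes to α and failures to β.
After batch 1: Beta(2.0+12, 11.8+26) = Beta(14.0, 37.8).
After batch 2: Beta(14.0+28, 37.8+15) = Beta(42.0, 52.8).
Posterior β = 52.8.

52.8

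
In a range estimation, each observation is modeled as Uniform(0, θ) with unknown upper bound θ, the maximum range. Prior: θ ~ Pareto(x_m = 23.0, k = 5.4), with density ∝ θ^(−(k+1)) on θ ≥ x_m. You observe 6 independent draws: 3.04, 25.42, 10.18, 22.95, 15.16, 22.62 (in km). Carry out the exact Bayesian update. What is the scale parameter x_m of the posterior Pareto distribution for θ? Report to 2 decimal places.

25.42

A Pareto(scale x_m, shape k) prior on the upper bound θ of Uniform(0, θ) is conjugate: posterior is Pareto(max(x_m, max xᵢ), k + n).
Sample maximum = 25.42; prior scale x_m = 23.0 → posterior scale = max = 25.42.
Posterior shape = 5.4 + 6 = 11.4.
Posterior scale x_m = 25.42.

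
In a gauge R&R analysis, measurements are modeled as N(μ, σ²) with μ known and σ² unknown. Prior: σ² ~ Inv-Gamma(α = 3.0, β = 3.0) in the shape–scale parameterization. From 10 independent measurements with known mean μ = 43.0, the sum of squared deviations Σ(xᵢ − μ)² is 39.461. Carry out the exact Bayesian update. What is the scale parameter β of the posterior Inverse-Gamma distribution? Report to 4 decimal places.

22.7305

With known mean μ and an Inverse-Gamma(α, β) prior on σ², the Normal likelihood is conjugate: posterior is Inv-Gamma(α + n/2, β + Σ(xᵢ−μ)²/2).
Posterior: Inv-Gamma(3.0 + 10/2, 3.0 + 39.461/2) = Inv-Gamma(8.00, 22.7305).
Posterior β = 22.7305.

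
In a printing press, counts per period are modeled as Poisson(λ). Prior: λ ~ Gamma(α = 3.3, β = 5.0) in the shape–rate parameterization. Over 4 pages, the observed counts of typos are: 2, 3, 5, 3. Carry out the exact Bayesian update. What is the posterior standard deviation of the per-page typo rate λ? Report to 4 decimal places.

With a Gamma(shape α, rate β) prior, the Poisson likelihood is conjugate: the posterior is Gamma(α + ΣXᵢ, β + n).
Sum of counts S = 13 over n = 4 pages.
Posterior: Gamma(α+S, β+n) = Gamma(3.3+13, 5.0+4) = Gamma(16.3, 9.0).
SD = √α/β = √16.3/9.0 = 0.4486.

0.4486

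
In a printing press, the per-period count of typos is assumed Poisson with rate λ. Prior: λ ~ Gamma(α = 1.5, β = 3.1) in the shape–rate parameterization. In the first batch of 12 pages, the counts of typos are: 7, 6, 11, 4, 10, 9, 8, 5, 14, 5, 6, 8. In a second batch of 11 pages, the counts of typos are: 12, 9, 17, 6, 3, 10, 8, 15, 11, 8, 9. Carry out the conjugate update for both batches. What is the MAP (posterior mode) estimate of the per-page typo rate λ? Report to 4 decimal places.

With a Gamma(shape α, rate β) prior, the Poisson likelihood is conjugate: the posterior is Gamma(α + ΣXᵢ, β + n).
Batch 1: sum of counts S = 93 over n = 12 pages.
After batch 1: Gamma(α+S, β+n) = Gamma(1.5+93, 3.1+12) = Gamma(94.5, 15.1).
Batch 2: sum of counts S = 108 over n = 11 pages.
After batch 2: Gamma(α+S, β+n) = Gamma(94.5+108, 15.1+11) = Gamma(202.5, 26.1).
Mode of Gamma(α,β) for α≥1 is (α−1)/β = 201.5/26.1 = 7.7203.

7.7203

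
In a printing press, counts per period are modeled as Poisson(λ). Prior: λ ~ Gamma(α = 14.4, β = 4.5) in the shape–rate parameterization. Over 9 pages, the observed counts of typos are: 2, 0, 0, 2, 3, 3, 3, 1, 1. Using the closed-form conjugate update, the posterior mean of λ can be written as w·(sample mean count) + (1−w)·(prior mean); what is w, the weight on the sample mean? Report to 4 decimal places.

0.6667

With a Gamma(shape α, rate β) prior, the Poisson likelihood is conjugate: the posterior is Gamma(α + ΣXᵢ, β + n).
Posterior mean = (α₀+S)/(β₀+n) = [n/(β₀+n)]·(S/n) + [β₀/(β₀+n)]·(α₀/β₀), so only n and β₀ enter the weight.
Weight on data w = n/(β₀+n) = 9/(4.5+9) = 9/13.5 = 0.6667.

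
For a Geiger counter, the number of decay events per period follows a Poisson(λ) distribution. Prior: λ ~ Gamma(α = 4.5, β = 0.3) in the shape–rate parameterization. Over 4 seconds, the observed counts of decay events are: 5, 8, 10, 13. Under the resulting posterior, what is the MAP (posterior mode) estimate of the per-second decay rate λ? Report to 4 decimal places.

With a Gamma(shape α, rate β) prior, the Poisson likelihood is conjugate: the posterior is Gamma(α + ΣXᵢ, β + n).
Sum of counts S = 36 over n = 4 seconds.
Posterior: Gamma(α+S, β+n) = Gamma(4.5+36, 0.3+4) = Gamma(40.5, 4.3).
Mode of Gamma(α,β) for α≥1 is (α−1)/β = 39.5/4.3 = 9.1860.

9.1860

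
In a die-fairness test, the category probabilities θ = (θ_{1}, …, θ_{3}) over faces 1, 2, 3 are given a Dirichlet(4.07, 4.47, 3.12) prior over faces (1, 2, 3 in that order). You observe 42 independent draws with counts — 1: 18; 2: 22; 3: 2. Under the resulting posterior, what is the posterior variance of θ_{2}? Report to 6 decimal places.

0.004573

The Dirichlet prior is conjugate to the Multinomial likelihood: each posterior αⱼ = prior αⱼ + observed count nⱼ.
Posterior concentration: (22.07, 26.47, 5.12), total = 53.66.
Var[θ_j] = α_j(Σα−α_j)/((Σα)²(Σα+1)) = 26.47·27.19/(53.66²·54.66) = 0.004573.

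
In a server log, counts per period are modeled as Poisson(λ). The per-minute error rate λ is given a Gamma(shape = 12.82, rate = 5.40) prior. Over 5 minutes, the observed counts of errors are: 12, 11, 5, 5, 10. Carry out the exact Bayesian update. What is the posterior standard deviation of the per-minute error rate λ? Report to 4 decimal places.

0.7184

With a Gamma(shape α, rate β) prior, the Poisson likelihood is conjugate: the posterior is Gamma(α + ΣXᵢ, β + n).
Sum of counts S = 43 over n = 5 minutes.
Posterior: Gamma(α+S, β+n) = Gamma(12.82+43, 5.40+5) = Gamma(55.82, 10.40).
SD = √α/β = √55.82/10.40 = 0.7184.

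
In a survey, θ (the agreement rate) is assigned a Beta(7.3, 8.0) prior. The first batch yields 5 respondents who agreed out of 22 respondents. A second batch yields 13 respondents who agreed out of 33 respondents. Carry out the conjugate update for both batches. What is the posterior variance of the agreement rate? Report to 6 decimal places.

The Beta prior is conjugate to a Binomial/Bernoulli likelihood; the update adds successes to α and failures to β.
After batch 1: Beta(7.3+5, 8.0+17) = Beta(12.3, 25.0).
After batch 2: Beta(12.3+13, 25.0+20) = Beta(25.3, 45.0).
Var = αβ/((α+β)²(α+β+1)) = 25.3·45.0/(70.3²·71.3) = 0.003231.

0.003231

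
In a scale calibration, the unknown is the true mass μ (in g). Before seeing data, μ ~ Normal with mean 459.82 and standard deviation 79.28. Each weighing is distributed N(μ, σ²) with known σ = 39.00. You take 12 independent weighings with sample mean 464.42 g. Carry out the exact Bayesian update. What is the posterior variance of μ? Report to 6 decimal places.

124.244480

For Normal data with known variance σ², a Normal(μ₀, σ₀²) prior on μ is conjugate. Posterior precision = 1/σ₀² + n/σ²; posterior mean is the precision-weighted average of μ₀ and x̄.
σ₀² = 79.28² = 6285.3184, σ² = 39.00² = 1521; σ² + n·σ₀² = 1521 + 12·6285.3184 = 76944.8208.
Posterior precision = 1/σ₀² + n/σ² = 1/6285.3184 + 12/1521 = (σ² + n·σ₀²)/(σ₀²σ²) = 76944.8208/(6285.3184·1521); posterior variance σₙ² = σ₀²σ²/(σ² + n·σ₀²) = 6285.3184·1521/76944.8208 = 124.244480.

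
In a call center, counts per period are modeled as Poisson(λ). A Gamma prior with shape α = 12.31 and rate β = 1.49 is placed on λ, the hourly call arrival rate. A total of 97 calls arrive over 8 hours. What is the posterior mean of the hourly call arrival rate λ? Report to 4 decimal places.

11.5184

With a Gamma(shape α, rate β) prior, the Poisson likelihood is conjugate: the posterior is Gamma(α + ΣXᵢ, β + n).
Posterior: Gamma(α+S, β+n) = Gamma(12.31+97, 1.49+8) = Gamma(109.31, 9.49).
Posterior mean = α/β = 109.31/9.49 = 11.5184.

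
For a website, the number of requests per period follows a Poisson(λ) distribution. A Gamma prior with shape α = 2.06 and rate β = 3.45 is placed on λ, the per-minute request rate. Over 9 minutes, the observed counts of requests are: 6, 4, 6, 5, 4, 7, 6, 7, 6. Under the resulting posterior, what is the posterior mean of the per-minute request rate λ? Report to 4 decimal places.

4.2618

With a Gamma(shape α, rate β) prior, the Poisson likelihood is conjugate: the posterior is Gamma(α + ΣXᵢ, β + n).
Sum of counts S = 51 over n = 9 minutes.
Posterior: Gamma(α+S, β+n) = Gamma(2.06+51, 3.45+9) = Gamma(53.06, 12.45).
Posterior mean = α/β = 53.06/12.45 = 4.2618.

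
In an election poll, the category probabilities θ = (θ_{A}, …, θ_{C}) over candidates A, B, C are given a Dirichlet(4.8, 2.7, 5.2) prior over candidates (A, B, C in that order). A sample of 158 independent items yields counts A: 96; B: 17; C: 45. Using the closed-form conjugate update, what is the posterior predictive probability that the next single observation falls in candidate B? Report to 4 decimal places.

0.1154

The Dirichlet prior is conjugate to the Multinomial likelihood: each posterior αⱼ = prior αⱼ + observed count nⱼ.
Posterior concentration: (100.8, 19.7, 50.2), total = 170.7.
P(next = B | data) = α_{B}/Σα = 0.1154.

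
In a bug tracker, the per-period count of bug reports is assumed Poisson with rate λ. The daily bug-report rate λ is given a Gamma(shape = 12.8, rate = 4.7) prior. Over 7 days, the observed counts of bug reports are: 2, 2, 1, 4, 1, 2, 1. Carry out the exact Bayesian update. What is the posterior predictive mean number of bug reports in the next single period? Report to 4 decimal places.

With a Gamma(shape α, rate β) prior, the Poisson likelihood is conjugate: the posterior is Gamma(α + ΣXᵢ, β + n).
Sum of counts S = 13 over n = 7 days.
Posterior: Gamma(α+S, β+n) = Gamma(12.8+13, 4.7+7) = Gamma(25.8, 11.7).
The predictive distribution for one future period is NegBinom with mean α/β = 2.2051.

2.2051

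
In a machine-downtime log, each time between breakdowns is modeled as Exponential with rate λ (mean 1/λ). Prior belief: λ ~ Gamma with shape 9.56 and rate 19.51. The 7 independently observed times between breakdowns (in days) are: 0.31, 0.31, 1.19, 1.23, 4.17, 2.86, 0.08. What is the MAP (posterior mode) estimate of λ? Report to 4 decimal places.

With a Gamma(shape α, rate β) prior on the exponential rate λ, the posterior after n observations with total T = Σxᵢ is Gamma(α+n, β+T).
Sum of observations T = 10.15 days; n = 7.
Posterior: Gamma(9.56+7, 19.51+10.15) = Gamma(16.56, 29.66).
Mode = (α−1)/β = 0.5246.

0.5246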